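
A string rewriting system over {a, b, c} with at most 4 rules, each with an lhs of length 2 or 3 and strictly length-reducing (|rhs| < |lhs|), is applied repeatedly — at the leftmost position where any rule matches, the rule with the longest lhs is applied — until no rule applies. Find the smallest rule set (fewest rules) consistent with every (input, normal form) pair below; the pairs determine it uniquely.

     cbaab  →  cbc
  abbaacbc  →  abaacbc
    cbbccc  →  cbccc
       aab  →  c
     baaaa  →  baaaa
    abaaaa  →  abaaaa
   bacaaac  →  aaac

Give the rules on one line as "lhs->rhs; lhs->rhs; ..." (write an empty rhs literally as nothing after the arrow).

  | cbaab => cbc
  | abbaacbc => abaacbc
  | cbbccc => cbccc
  | aab => c

aab->c; bac->; bb->b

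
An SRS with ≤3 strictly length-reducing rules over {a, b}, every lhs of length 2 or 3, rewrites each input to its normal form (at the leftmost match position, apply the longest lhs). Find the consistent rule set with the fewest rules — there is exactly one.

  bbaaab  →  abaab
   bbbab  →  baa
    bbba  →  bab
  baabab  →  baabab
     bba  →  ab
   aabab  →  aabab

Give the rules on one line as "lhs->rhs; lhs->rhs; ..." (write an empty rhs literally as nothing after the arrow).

  | bbaaab => abaab
  | bbbab => babb => baa
  | bbba => bab
  | baabab

abb->aa; bba->ab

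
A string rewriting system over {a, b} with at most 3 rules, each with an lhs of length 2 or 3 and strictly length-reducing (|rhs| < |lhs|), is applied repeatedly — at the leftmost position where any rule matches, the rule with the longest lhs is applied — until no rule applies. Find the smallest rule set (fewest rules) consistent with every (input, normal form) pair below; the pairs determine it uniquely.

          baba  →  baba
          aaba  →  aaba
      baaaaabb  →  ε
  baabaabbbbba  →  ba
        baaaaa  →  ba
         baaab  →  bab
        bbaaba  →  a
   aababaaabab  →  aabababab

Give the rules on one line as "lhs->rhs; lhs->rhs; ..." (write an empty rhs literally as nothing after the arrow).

abb->bb; baa->b; bbb->

  | baba
  | aaba
  | baaaaabb => baaabb => babb => bbb => ε
  | baabaabbbbba => bbaabbbbba => bbbbbbba => bbbba => ba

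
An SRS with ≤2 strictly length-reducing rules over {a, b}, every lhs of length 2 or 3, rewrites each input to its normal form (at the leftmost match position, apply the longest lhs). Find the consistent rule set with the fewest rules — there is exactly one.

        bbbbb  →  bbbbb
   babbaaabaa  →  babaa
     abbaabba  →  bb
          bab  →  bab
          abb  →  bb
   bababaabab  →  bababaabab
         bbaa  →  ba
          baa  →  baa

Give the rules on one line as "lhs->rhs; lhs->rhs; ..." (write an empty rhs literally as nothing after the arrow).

abb->bb; bba->b

  | bbbbb
  | babbaaabaa => bbbaaabaa => bbaabaa => babaa
  | abbaabba => bbaabba => babba => bbba => bb
  | bab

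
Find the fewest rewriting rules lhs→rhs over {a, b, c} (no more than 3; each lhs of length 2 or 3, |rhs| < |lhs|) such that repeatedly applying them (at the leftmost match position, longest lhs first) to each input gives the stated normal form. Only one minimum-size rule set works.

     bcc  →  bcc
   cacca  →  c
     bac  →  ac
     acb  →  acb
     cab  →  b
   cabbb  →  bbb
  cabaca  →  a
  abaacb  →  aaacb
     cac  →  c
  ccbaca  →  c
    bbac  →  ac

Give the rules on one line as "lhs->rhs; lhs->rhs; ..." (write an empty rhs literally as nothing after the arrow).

  | bcc
  | cacca => cca => c
  | bac => ac
  | acb

ba->a; ca->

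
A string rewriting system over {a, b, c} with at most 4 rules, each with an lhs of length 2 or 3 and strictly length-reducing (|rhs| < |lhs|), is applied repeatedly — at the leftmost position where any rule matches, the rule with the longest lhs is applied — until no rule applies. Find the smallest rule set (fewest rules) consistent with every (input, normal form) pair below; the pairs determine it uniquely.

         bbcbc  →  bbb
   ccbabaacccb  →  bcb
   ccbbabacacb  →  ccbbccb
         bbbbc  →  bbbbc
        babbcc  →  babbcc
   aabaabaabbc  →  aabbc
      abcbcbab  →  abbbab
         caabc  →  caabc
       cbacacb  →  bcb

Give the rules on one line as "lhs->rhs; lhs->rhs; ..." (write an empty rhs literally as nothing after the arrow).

  | bbcbc => bbb
  | ccbabaacccb => ccbacccb => ccbcccb => cbccb => bcb
  | ccbbabacacb => ccbbcacb => ccbbccb
  | bbbbc

aba->; ac->c; cbc->b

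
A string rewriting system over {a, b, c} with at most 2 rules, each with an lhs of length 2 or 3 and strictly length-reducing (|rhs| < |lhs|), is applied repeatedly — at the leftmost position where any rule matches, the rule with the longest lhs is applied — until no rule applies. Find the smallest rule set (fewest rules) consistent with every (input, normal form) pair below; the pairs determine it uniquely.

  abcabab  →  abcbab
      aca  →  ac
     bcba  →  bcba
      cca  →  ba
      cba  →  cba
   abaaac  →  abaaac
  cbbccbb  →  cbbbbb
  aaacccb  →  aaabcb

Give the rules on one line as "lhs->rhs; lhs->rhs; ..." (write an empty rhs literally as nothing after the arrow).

ca->c; cc->b

  | abcabab => abcbab
  | aca => ac
  | bcba
  | cca => ba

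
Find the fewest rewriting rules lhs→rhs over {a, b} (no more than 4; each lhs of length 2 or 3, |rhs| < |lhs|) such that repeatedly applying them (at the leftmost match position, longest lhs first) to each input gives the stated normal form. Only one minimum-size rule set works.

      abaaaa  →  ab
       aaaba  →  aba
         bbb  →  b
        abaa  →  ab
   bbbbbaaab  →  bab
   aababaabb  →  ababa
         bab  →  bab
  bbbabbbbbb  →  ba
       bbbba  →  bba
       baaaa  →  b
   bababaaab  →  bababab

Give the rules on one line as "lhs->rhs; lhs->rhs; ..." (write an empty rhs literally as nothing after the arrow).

  | abaaaa => abaa => ab
  | aaaba => aba
  | bbb => b
  | abaa => ab

aa->; aab->ab; abb->a; bbb->b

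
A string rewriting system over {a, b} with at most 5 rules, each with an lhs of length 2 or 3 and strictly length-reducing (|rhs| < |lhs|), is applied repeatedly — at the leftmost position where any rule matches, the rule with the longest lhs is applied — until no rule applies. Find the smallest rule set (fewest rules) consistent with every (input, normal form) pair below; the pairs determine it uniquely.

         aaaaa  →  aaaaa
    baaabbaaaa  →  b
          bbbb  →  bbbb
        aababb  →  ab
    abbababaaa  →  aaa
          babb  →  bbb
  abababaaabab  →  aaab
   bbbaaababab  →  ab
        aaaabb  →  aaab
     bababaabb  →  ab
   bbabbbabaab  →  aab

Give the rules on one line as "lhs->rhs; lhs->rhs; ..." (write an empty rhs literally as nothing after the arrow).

aba->a; abb->b; ba->b; bba->a

  | aaaaa
  | baaabbaaaa => baabbaaaa => babbaaaa => bbbaaaa => baaaa => baaa => baa => ba => b
  | bbbb
  | aababb => aabb => ab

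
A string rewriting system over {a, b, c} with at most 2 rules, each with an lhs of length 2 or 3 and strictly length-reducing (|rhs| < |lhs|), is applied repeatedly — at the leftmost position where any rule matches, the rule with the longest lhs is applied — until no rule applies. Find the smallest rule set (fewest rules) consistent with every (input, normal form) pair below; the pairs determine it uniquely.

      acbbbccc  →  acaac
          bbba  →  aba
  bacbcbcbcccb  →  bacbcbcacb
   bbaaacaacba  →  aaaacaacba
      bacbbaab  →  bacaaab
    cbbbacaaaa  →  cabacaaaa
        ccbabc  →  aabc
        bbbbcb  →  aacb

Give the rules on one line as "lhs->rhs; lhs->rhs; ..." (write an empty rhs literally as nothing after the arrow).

bb->a; cc->b

  | acbbbccc => acabccc => acabbc => acaac
  | bbba => aba
  | bacbcbcbcccb => bacbcbcbbcb => bacbcbcacb
  | bbaaacaacba => aaaacaacba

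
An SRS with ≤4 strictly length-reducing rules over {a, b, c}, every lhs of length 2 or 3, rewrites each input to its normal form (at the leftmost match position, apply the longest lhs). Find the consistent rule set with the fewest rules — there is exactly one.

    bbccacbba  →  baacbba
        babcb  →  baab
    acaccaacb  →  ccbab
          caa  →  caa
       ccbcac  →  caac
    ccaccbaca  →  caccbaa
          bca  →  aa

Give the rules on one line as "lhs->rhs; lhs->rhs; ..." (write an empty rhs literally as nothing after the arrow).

  | bbccacbba => bacacbba => baacbba
  | babcb => baab
  | acaccaacb => cbccaacb => cacaacb => ccbacb => ccbab
  | caa

aca->cb; bac->ba; bc->a; cca->ca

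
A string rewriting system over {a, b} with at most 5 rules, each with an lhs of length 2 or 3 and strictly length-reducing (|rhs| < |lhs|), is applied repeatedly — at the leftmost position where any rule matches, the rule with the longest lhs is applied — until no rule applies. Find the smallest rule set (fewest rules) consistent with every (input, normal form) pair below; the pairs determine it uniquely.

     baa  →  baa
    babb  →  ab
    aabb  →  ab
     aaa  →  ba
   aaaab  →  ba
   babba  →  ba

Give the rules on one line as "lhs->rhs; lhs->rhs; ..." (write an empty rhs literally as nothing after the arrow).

aaa->ba; aab->a; aba->ba; bab->a

  | baa
  | babb => ab
  | aabb => ab
  | aaa => ba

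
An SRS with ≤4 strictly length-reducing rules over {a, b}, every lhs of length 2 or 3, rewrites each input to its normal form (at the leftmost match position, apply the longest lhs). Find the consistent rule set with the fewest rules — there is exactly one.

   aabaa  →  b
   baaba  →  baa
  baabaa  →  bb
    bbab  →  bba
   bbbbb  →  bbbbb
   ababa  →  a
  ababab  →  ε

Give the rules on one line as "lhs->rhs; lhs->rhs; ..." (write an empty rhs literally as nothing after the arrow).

  | aabaa => aaa => b
  | baaba => baa
  | baabaa => baaa => bb
  | bbab => bba

aaa->b; ab->; bab->ba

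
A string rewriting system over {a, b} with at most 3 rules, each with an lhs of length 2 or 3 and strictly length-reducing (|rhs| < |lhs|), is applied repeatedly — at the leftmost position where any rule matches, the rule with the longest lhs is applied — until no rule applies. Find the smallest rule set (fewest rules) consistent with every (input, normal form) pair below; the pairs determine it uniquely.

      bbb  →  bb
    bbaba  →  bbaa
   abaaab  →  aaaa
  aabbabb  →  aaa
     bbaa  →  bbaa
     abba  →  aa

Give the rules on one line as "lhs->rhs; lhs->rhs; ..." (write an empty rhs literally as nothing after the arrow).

  | bbb => bb
  | bbaba => bbaa
  | abaaab => aaaab => aaaa
  | aabbabb => aababb => aaabb => aaab => aaa

ab->a; bbb->bb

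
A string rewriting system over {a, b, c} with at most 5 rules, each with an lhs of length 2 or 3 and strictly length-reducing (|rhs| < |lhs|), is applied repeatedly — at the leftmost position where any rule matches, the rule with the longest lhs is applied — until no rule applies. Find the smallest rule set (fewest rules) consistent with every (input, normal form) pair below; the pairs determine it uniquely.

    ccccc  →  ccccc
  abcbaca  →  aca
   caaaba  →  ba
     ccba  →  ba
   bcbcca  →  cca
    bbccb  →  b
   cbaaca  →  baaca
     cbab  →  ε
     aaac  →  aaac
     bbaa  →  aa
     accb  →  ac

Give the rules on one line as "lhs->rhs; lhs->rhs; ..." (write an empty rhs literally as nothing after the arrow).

ab->b; acb->ac; bb->; cb->b

  | ccccc
  | abcbaca => bcbaca => bbaca => aca
  | caaaba => caaba => caba => cba => ba
  | ccba => cba => ba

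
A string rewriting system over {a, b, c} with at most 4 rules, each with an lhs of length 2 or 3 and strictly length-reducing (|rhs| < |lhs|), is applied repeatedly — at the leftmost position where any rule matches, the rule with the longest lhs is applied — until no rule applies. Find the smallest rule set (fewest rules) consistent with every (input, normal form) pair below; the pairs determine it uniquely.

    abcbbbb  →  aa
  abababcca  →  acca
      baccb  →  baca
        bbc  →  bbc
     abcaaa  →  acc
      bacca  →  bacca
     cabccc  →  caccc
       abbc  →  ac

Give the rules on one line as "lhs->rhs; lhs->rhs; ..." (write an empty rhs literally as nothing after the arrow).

aaa->c; ab->a; cb->a

  | abcbbbb => acbbbb => aabbb => aabb => aab => aa
  | abababcca => aababcca => aaabcca => cbcca => acca
  | baccb => baca
  | bbc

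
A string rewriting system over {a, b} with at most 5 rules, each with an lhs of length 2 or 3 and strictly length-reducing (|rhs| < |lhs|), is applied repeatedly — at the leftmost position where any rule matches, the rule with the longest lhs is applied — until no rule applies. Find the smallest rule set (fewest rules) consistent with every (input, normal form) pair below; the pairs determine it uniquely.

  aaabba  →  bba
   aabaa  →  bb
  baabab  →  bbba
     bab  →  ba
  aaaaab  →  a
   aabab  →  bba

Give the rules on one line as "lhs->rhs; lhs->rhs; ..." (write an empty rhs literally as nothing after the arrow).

  | aaabba => abba => bba
  | aabaa => bbaa => bb
  | baabab => bbbab => bbba
  | bab => ba

aa->; aab->bb; ab->a; abb->bb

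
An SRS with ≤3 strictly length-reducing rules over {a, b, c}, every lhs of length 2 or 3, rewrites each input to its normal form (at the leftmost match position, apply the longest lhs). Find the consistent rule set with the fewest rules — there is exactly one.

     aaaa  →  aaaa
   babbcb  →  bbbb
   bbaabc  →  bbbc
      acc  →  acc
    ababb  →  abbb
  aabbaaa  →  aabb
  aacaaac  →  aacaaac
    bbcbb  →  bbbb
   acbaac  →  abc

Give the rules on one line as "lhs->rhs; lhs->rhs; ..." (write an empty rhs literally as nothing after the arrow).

ba->b; cb->b

  | aaaa
  | babbcb => bbbcb => bbbb
  | bbaabc => bbabc => bbbc
  | acc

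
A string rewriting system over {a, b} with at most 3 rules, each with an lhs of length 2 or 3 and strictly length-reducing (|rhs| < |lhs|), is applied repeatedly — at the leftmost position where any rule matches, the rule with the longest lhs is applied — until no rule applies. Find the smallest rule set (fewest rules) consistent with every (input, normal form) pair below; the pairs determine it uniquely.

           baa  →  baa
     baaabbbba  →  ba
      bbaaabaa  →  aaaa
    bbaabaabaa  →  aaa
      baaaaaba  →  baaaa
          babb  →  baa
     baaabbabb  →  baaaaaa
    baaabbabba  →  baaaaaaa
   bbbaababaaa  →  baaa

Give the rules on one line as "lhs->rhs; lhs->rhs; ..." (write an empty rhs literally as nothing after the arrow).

  | baa
  | baaabbbba => baaababa => baaba => ba
  | bbaaabaa => aaaabaa => aaaa
  | bbaabaabaa => aaabaabaa => aaabaa => aaa

aba->; bb->a; bbb->ba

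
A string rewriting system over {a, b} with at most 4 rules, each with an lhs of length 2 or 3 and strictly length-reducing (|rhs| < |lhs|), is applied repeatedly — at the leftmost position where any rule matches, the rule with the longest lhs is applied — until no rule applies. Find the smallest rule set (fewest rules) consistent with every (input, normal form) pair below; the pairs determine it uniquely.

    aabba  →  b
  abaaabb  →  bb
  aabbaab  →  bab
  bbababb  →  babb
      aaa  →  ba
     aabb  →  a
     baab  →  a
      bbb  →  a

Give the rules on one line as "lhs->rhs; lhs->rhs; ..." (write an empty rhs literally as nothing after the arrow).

  | aabba => bbba => aa => b
  | abaaabb => baaabb => bbabb => bb
  | aabbaab => bbbaab => aaab => bab
  | bbababb => babb

aa->b; aba->ba; bba->; bbb->a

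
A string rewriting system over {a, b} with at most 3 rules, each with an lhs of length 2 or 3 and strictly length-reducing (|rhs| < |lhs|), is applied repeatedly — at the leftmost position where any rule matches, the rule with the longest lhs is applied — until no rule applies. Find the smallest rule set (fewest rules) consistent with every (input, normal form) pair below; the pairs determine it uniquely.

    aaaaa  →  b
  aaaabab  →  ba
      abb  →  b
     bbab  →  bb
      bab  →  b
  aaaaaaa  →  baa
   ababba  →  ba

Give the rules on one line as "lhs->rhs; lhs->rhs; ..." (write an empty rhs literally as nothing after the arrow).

aaa->ba; ab->; bba->b

  | aaaaa => baaa => bba => b
  | aaaabab => baabab => baab => ba
  | abb => b
  | bbab => bb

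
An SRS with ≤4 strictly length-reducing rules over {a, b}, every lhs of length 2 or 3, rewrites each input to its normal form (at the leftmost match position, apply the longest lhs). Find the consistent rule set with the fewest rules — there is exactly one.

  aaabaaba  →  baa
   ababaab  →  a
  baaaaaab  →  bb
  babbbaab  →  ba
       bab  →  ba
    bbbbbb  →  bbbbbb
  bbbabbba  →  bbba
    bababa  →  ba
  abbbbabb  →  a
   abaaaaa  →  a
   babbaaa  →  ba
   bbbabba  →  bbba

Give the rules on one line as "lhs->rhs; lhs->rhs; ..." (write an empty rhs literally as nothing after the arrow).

aaa->; ab->a; aba->ab

  | aaabaaba => baaba => baab => baa
  | ababaab => abbaab => abaab => abab => abb => ab => a
  | baaaaaab => baaab => bb
  | babbbaab => babbaab => babaab => babab => babb => bab => ba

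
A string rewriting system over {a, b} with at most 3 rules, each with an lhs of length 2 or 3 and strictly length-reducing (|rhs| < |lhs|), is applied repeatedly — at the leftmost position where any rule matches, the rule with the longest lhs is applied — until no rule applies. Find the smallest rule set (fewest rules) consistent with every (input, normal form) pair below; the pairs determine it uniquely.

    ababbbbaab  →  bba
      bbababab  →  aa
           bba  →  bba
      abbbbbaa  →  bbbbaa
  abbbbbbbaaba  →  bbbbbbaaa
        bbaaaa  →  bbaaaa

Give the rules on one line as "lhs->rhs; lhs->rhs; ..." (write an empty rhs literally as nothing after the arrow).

  | ababbbbaab => aabbbbaab => abbbaab => bbaab => bba
  | bbababab => bababab => ababab => aabab => aaab => aa
  | bba
  | abbbbbaa => bbbbaa

ab->; aba->aa; bab->ab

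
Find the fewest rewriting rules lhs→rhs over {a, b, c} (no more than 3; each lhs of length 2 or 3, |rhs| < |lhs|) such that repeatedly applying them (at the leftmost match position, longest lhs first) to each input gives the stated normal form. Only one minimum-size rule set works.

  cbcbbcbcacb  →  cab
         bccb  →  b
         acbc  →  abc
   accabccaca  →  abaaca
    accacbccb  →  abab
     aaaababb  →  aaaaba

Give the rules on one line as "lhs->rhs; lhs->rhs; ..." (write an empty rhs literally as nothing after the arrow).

bb->; cb->b; cc->b

  | cbcbbcbcacb => bcbbcbcacb => bbbcbcacb => bcbcacb => bbcacb => cacb => cab
  | bccb => bbb => b
  | acbc => abc
  | accabccaca => ababccaca => ababbaca => abaaca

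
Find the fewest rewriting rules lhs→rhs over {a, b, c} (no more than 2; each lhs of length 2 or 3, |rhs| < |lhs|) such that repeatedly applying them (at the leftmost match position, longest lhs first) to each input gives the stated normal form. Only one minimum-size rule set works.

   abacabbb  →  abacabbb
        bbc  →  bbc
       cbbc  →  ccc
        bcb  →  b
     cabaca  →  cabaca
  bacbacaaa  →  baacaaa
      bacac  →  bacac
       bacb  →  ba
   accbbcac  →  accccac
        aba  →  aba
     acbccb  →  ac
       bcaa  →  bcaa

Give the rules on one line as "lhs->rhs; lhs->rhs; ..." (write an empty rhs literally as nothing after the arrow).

  | abacabbb
  | bbc
  | cbbc => ccc
  | bcb => b

cb->; cbb->cc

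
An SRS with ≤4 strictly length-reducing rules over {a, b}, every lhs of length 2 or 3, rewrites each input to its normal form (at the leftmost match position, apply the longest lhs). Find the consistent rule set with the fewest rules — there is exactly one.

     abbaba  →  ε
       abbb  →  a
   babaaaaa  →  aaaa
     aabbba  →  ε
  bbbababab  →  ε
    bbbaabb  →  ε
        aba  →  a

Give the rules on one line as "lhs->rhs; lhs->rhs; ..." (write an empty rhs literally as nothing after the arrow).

  | abbaba => baba => ba => ε
  | abbb => bb => a
  | babaaaaa => baaaaa => aaaa
  | aabbba => abba => ba => ε

ab->; ba->; bb->a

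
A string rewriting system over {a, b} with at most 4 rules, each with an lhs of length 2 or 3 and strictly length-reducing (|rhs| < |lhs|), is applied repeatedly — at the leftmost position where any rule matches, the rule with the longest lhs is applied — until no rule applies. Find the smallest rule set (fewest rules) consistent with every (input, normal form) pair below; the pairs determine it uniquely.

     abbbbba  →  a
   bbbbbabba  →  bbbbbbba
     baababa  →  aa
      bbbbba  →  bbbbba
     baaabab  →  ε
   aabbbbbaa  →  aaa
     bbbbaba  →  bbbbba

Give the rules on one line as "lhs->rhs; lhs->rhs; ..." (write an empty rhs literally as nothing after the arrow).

ab->; abb->a; baa->ab; bab->bb

  | abbbbba => abbba => aba => a
  | bbbbbabba => bbbbbbba
  | baababa => abbaba => aaba => aa
  | bbbbba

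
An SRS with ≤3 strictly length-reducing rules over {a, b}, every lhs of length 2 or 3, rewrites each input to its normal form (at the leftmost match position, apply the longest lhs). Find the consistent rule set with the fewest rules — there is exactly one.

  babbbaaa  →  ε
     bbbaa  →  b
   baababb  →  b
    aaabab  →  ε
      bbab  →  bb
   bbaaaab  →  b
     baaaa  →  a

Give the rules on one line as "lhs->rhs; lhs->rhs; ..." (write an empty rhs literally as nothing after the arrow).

aa->; ab->; ba->

  | babbbaaa => bbbaaa => bbaa => ba => ε
  | bbbaa => bba => b
  | baababb => ababb => abb => b
  | aaabab => abab => ab => ε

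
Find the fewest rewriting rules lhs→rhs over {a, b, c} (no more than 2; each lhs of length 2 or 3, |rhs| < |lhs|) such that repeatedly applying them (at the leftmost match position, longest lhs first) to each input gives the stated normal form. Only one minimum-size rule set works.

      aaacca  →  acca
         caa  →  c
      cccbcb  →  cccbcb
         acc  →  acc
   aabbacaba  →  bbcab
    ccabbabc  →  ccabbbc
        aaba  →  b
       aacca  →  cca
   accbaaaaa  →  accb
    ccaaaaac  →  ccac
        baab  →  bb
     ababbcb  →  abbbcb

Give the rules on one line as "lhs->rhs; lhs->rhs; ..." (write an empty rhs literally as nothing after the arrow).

aa->; ba->b

  | aaacca => acca
  | caa => c
  | cccbcb
  | acc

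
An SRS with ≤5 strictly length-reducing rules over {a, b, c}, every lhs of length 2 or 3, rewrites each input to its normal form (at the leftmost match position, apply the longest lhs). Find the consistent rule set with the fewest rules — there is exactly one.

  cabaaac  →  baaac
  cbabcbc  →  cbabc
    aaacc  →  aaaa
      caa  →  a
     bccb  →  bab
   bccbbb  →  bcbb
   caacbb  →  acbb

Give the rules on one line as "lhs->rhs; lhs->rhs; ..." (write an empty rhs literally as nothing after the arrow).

  | cabaaac => baaac
  | cbabcbc => cbabc
  | aaacc => aaaa
  | caa => a

abb->cb; ca->; cbc->c; cc->a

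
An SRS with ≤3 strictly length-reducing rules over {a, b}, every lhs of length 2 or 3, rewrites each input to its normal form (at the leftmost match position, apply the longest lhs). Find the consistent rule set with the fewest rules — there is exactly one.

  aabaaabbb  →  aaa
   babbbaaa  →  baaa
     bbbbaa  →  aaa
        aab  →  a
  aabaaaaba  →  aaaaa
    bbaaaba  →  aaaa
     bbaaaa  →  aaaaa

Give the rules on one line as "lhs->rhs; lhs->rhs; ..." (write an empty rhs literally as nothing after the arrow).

ab->; abb->a; bb->a

  | aabaaabbb => aaaabbb => aaaab => aaa
  | babbbaaa => babaaa => baaa
  | bbbbaa => abbaa => aaa
  | aab => a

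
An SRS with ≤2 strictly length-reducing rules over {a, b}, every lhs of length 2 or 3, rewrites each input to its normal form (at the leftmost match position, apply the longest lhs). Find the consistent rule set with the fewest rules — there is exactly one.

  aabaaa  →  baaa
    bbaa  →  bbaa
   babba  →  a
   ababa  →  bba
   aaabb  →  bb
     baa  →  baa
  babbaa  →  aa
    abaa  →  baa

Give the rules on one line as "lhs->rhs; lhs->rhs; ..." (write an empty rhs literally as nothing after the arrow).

  | aabaaa => abaaa => baaa
  | bbaa
  | babba => bbba => a
  | ababa => baba => bba

ab->b; bbb->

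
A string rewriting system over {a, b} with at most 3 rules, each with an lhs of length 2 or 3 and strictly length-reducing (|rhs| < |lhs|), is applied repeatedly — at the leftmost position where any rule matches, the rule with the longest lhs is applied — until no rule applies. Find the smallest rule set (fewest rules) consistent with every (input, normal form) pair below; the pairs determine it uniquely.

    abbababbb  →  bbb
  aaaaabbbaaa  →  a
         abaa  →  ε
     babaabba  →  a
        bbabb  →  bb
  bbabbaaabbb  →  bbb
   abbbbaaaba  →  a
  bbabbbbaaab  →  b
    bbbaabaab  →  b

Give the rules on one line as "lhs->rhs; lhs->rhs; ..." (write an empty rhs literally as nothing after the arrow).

  | abbababbb => bbababbb => bababbb => ababbb => babbb => abbb => bbb
  | aaaaabbbaaa => aaabbbaaa => abbbaaa => bbbaaa => bbaaa => baaa => aaa => a
  | abaa => baa => aa => ε
  | babaabba => abaabba => baabba => aabba => bba => ba => a

aa->; ab->b; ba->a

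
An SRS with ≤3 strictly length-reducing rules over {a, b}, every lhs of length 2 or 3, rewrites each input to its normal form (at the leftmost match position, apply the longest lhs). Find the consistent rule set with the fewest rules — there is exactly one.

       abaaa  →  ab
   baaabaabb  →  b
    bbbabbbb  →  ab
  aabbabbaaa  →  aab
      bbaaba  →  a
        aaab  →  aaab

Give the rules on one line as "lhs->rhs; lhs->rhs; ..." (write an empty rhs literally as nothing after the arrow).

  | abaaa => abaa => aba => ab
  | baaabaabb => baabaabb => babaabb => bbaabb => bbabb => bbbb => b
  | bbbabbbb => abbbb => ab
  | aabbabbaaa => aabbbbaaa => aabaaa => aabaa => aaba => aab

ba->b; bbb->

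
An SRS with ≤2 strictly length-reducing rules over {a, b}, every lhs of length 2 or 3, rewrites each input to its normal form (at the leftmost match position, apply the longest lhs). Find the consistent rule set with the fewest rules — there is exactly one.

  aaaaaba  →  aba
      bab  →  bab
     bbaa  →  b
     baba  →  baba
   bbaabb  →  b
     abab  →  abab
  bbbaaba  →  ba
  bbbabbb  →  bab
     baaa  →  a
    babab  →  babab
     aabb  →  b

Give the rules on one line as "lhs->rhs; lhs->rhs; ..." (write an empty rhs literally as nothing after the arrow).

  | aaaaaba => baaaba => bbaba => aba
  | bab
  | bbaa => aa => b
  | baba

aa->b; bb->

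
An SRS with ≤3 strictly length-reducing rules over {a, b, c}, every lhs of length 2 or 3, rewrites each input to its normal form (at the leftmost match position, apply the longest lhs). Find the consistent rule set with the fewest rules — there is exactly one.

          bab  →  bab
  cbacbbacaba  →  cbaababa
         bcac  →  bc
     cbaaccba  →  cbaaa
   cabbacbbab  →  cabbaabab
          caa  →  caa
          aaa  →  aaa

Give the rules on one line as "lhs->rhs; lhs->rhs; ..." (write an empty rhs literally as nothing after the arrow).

ac->; acb->aa

  | bab
  | cbacbbacaba => cbaabacaba => cbaababa
  | bcac => bc
  | cbaaccba => cbacba => cbaaa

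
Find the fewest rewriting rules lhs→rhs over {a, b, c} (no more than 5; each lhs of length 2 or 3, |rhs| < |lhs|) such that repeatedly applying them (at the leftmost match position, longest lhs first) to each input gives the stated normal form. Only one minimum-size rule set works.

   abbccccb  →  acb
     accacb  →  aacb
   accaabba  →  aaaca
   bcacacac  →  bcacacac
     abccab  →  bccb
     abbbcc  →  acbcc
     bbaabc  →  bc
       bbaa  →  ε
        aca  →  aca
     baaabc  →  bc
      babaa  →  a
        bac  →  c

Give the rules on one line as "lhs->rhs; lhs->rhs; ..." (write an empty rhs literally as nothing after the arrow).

ab->b; abb->ac; acc->a; ba->

  | abbccccb => acccccb => acccb => acb
  | accacb => aacb
  | accaabba => aaabba => aaaca
  | bcacacac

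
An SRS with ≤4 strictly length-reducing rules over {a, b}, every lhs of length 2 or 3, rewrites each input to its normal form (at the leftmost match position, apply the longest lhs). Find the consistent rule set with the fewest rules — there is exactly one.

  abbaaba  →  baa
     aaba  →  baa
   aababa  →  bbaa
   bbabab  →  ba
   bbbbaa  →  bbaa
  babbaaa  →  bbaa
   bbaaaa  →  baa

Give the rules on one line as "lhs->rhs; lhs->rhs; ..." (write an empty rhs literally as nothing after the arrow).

aaa->ba; aab->ba; ab->a; bbb->b

  | abbaaba => abaaba => aaaba => baba => baa
  | aaba => baa
  | aababa => baaba => bbaa
  | bbabab => bbaab => bbba => ba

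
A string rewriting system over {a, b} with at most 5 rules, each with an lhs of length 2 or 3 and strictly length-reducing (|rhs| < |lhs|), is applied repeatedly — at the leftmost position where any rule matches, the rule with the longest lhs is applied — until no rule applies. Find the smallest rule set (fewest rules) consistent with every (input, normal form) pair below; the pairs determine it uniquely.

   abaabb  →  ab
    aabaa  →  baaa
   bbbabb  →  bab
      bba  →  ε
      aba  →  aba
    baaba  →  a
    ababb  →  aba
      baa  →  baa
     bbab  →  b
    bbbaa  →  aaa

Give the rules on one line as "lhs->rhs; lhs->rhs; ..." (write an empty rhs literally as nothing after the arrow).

aab->ba; bb->; bba->; bbb->a

  | abaabb => abbab => ab
  | aabaa => baaa
  | bbbabb => aabb => bab
  | bba => ε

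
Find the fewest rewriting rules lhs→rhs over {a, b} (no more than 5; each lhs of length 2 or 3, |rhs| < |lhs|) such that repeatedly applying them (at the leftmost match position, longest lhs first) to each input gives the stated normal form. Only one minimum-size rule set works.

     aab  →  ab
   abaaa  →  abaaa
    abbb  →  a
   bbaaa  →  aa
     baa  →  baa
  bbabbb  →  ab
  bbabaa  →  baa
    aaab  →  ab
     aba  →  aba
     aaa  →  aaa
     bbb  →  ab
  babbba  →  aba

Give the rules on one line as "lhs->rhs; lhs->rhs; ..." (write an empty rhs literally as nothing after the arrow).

  | aab => ab
  | abaaa
  | abbb => bb => a
  | bbaaa => aa

aab->ab; abb->b; bb->a; bba->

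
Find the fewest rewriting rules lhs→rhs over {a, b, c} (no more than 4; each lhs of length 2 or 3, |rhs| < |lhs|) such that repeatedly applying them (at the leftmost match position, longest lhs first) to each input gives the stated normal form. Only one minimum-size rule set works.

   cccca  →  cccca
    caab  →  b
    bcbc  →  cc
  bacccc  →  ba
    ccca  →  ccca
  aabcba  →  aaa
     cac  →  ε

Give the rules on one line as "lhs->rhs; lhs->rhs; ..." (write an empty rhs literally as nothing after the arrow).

  | cccca
  | caab => b
  | bcbc => cc
  | bacccc => baccc => bacc => bac => ba

ac->a; bcb->c; caa->; cac->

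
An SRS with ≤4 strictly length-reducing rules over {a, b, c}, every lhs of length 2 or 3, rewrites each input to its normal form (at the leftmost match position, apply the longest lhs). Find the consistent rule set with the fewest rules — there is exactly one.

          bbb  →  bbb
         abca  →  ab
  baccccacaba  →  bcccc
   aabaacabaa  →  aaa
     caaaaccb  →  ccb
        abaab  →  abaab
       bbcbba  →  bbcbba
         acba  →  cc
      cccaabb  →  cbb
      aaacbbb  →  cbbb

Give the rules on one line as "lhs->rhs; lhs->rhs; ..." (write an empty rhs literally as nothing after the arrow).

  | bbb
  | abca => ab
  | baccccacaba => bccccacaba => bccccaba => bcccba => bcccc
  | aabaacabaa => aabacabaa => aabcabaa => aabbaa => aaa

abb->; ac->c; ca->; cba->cc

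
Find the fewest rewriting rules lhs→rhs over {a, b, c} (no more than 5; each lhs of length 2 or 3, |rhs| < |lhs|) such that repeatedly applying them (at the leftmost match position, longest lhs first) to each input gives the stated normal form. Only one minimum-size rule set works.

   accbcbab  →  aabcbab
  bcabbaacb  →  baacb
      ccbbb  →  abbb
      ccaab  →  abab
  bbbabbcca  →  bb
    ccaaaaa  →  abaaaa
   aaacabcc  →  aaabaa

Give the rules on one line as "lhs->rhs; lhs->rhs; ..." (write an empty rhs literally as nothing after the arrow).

bba->; cab->ba; cc->a; cca->ab

  | accbcbab => aabcbab
  | bcabbaacb => bbabaacb => baacb
  | ccbbb => abbb
  | ccaab => abab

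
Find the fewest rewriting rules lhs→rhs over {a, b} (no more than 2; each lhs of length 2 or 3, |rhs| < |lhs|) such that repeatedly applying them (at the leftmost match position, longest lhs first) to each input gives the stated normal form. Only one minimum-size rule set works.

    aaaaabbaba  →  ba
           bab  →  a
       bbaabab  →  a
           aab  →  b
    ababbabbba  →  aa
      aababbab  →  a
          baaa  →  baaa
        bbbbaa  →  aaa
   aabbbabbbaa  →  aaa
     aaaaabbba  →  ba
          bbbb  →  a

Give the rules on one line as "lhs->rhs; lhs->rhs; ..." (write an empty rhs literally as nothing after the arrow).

  | aaaaabbaba => aaaabbaba => aaabbaba => aabbaba => abbaba => bbaba => aaba => aba => ba
  | bab => bb => a
  | bbaabab => aaabab => aabab => abab => bab => bb => a
  | aab => ab => b

ab->b; bb->a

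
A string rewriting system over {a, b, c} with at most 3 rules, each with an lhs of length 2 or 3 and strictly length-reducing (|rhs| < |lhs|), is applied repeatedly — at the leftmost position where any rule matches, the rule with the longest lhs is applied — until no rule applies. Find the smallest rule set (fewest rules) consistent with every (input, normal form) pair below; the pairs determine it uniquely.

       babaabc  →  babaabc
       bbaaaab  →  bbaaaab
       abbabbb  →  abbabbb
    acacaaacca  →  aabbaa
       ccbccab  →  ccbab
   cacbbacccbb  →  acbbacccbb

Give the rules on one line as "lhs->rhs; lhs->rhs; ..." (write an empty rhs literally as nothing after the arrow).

  | babaabc
  | bbaaaab
  | abbabbb
  | acacaaacca => aacaaacca => aabbacca => aabbaca => aabbaa

ca->a; caa->bb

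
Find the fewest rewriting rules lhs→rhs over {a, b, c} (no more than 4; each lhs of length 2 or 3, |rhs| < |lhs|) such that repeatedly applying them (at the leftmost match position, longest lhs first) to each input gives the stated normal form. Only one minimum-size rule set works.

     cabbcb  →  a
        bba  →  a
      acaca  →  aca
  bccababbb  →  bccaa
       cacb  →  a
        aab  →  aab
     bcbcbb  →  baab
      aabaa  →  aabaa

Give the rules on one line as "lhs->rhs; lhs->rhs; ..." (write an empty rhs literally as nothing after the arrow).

  | cabbcb => cacb => cb => a
  | bba => a
  | acaca => aca
  | bccababbb => bccaabb => bccaa

bab->a; bb->; cac->c; cb->a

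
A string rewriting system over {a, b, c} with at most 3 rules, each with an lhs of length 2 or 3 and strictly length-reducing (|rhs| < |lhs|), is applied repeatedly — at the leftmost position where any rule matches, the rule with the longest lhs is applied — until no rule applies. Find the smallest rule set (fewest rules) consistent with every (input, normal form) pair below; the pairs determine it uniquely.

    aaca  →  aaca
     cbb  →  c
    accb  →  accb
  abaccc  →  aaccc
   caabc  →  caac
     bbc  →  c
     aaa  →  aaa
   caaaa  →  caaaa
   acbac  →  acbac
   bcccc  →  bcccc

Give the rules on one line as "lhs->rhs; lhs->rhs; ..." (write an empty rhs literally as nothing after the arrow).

ab->a; bb->

  | aaca
  | cbb => c
  | accb
  | abaccc => aaccc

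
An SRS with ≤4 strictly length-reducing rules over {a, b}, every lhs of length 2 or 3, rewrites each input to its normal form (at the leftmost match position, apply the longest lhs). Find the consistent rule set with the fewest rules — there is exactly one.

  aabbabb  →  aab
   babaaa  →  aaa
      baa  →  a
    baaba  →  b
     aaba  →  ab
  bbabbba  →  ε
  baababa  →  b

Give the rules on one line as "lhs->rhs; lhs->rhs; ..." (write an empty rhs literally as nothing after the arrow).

  | aabbabb => aabbab => aabba => aab
  | babaaa => baaaa => aaa
  | baa => a
  | baaba => aba => b

aba->b; ba->; bab->ba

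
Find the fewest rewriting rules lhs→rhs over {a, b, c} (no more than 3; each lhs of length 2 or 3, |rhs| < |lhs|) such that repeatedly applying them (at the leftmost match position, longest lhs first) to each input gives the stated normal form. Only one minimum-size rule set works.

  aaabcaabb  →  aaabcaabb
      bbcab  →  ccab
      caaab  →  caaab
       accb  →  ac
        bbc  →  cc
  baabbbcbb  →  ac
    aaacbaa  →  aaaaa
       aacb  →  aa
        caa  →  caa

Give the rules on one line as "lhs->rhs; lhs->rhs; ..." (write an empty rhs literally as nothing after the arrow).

  | aaabcaabb
  | bbcab => ccab
  | caaab
  | accb => ac

baa->ab; bbc->cc; cb->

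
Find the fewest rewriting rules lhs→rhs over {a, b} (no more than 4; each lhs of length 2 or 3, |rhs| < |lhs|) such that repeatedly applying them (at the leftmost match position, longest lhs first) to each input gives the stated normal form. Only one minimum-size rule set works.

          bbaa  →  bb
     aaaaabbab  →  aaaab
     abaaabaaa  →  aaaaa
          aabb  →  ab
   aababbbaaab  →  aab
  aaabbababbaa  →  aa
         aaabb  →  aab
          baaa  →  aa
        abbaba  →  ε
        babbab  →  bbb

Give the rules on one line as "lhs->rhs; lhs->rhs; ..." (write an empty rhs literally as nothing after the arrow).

abb->b; ba->; bba->bb

  | bbaa => bba => bb
  | aaaaabbab => aaaabab => aaaab
  | abaaabaaa => aaabaaa => aaaaa
  | aabb => ab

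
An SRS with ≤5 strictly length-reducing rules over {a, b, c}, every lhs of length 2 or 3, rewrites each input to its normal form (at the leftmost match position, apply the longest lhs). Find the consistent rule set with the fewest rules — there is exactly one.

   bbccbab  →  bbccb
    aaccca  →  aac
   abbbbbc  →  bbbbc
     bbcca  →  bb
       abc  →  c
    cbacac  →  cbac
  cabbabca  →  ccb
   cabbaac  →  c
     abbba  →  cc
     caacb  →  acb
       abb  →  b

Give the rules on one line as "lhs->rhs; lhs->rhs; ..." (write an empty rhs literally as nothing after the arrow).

ab->; bba->cc; ca->; cca->

  | bbccbab => bbccb
  | aaccca => aac
  | abbbbbc => bbbbc
  | bbcca => bb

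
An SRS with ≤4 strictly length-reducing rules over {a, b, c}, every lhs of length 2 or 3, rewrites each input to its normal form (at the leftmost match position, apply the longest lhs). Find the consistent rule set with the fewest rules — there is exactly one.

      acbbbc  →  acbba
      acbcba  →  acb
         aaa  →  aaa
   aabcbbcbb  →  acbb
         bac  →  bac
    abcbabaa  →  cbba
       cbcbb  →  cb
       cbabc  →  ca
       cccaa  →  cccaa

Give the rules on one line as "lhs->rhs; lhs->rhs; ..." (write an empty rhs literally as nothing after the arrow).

  | acbbbc => acbba
  | acbcba => acaba => acb
  | aaa
  | aabcbbcbb => acbbcbb => acbabb => acbb

ab->; aba->b; bc->a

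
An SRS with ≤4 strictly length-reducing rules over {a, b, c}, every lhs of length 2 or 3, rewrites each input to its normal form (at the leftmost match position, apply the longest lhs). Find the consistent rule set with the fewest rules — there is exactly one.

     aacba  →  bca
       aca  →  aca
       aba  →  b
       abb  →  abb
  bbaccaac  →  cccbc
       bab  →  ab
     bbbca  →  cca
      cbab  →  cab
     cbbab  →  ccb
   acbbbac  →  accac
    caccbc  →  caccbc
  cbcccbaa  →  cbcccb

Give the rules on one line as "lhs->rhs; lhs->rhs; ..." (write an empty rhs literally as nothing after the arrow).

  | aacba => bcba => bca
  | aca
  | aba => aa => b
  | abb

aa->b; ba->a; bba->c; bbb->c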